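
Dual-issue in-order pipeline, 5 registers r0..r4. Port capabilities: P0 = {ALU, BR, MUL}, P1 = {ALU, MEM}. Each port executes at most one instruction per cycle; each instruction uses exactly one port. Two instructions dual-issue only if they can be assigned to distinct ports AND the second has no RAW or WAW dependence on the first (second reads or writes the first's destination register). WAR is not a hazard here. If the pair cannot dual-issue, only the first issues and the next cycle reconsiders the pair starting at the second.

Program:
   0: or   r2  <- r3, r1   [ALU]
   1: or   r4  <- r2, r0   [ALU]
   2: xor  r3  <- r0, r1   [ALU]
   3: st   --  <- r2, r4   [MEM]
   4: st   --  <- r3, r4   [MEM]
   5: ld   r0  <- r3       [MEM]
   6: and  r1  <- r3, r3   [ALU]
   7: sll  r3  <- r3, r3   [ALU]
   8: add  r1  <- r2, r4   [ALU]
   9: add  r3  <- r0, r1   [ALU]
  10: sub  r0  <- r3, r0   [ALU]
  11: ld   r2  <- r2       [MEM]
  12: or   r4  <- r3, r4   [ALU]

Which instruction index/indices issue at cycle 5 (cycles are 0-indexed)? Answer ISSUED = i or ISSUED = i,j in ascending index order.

#0 head=0: or i0 RAW r2
#1 head=1: or;xor i1,i2 pair
#2 head=3: st i3 no-port MEM/MEM
#3 head=4: st i4 no-port MEM/MEM
#4 head=5: ld;and i5,i6 pair
#5 head=7: sll;add i7,i8 pair
#6 head=9: add i9 RAW r3
#7 head=10: sub;ld i10,i11 pair
#8 head=12: or i12 tail

ISSUED = 7,8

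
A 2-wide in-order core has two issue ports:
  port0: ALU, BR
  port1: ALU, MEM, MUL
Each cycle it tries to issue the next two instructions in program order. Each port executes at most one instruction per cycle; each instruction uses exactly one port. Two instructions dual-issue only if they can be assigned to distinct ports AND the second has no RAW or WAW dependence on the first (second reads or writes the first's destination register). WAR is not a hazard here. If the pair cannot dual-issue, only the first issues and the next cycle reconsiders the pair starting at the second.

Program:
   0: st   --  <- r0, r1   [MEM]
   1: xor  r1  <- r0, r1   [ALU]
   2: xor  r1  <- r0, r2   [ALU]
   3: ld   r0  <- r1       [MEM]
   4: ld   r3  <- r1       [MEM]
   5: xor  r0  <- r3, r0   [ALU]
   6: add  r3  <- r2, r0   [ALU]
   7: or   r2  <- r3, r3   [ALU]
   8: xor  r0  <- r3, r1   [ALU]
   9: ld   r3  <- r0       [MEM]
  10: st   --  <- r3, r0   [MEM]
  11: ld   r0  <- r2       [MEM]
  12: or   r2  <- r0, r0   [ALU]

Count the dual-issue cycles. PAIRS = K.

PAIRS = 2

#0 head=0: st;xor i0,i1 2-wide
#1 head=2: xor i2 RAW r1
#2 head=3: ld i3 no-port MEM/MEM
#3 head=4: ld i4 RAW r3
#4 head=5: xor i5 RAW r0
#5 head=6: add i6 RAW r3
#6 head=7: or;xor i7,i8 2-wide
#7 head=9: ld i9 no-port MEM/MEM
#8 head=10: st i10 no-port MEM/MEM
#9 head=11: ld i11 RAW r0
#10 head=12: or i12 tail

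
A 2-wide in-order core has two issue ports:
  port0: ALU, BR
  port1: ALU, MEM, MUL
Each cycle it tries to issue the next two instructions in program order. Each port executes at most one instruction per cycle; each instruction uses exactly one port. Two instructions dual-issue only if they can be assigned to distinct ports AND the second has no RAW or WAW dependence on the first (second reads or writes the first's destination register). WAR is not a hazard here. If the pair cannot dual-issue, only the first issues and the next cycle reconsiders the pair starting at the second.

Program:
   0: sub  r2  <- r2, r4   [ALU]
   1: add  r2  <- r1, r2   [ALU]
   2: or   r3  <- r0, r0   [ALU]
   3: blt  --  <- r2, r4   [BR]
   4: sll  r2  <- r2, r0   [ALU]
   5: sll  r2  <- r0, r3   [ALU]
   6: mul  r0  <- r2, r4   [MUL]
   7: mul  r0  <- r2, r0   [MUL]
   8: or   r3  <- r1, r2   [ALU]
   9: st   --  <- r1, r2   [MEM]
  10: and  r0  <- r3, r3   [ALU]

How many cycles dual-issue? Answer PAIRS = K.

[0] i0  sub.ALU  -- RAW+WAW r2
[1] i1/i2  add.ALU/or.ALU  -- dual
[2] i3/i4  blt.BR/sll.ALU  -- dual
[3] i5  sll.ALU  -- RAW r2
[4] i6  mul.MUL  -- no-port MUL/MUL
[5] i7/i8  mul.MUL/or.ALU  -- dual
[6] i9/i10  st.MEM/and.ALU  -- dual

PAIRS = 4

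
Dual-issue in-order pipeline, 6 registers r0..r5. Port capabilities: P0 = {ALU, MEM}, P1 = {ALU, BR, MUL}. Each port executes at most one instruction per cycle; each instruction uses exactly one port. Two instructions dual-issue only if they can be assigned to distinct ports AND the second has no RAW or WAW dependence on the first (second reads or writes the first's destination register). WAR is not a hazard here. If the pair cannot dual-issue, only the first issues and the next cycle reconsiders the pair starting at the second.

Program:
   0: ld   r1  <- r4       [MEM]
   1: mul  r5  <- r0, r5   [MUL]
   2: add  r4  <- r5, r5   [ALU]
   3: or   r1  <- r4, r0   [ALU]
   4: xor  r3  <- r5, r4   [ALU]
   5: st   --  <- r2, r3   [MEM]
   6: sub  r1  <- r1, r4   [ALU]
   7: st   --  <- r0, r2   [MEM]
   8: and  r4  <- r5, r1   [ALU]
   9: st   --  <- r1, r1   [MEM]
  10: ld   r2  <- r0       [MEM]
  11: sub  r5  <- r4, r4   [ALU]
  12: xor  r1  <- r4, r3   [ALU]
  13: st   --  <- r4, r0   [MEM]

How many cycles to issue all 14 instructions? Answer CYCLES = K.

CYCLES = 8

[0] i0&i1  ld.MEM+mul.MUL  -- dual
[1] i2  add.ALU  -- RAW r4
[2] i3&i4  or.ALU+xor.ALU  -- dual
[3] i5&i6  st.MEM+sub.ALU  -- dual
[4] i7&i8  st.MEM+and.ALU  -- dual
[5] i9  st.MEM  -- no-port MEM/MEM
[6] i10&i11  ld.MEM+sub.ALU  -- dual
[7] i12&i13  xor.ALU+st.MEM  -- dual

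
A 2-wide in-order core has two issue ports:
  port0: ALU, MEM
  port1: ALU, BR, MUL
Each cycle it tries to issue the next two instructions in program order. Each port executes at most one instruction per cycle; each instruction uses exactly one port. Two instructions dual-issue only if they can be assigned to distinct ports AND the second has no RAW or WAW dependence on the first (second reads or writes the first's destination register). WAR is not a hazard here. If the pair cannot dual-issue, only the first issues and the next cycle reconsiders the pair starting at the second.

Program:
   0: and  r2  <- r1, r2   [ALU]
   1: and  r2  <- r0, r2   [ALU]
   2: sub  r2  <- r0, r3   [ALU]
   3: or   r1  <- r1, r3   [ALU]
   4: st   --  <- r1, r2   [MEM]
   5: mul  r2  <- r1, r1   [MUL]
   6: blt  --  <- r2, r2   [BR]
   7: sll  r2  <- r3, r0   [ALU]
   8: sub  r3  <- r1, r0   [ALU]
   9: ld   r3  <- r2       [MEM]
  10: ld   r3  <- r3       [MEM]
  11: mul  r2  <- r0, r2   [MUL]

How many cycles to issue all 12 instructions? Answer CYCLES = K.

c0: i0 and  RAW+WAW r2
c1: i1 and  WAW r2
c2: i2&i3 sub+or  2-wide
c3: i4&i5 st+mul  2-wide
c4: i6&i7 blt+sll  2-wide
c5: i8 sub  WAW r3
c6: i9 ld  no-port MEM/MEM
c7: i10&i11 ld+mul  2-wide

CYCLES = 8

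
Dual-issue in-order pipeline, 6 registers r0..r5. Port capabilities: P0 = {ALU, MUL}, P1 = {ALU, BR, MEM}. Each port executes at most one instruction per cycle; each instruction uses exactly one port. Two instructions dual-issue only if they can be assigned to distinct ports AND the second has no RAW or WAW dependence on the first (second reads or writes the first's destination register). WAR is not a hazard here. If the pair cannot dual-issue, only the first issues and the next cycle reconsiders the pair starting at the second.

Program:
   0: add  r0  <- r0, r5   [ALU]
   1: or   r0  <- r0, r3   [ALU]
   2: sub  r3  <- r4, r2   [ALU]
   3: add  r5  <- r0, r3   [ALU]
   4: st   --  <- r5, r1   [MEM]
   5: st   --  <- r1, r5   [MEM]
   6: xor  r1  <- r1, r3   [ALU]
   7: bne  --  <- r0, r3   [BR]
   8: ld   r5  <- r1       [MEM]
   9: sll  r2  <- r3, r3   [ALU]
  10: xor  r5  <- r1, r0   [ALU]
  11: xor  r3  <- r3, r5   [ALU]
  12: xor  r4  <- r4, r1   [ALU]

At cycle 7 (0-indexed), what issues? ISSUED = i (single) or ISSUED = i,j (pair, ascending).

ISSUED = 10

c0: i0 add  RAW+WAW r0
c1: i1/i2 or;sub  pair
c2: i3 add  RAW r5
c3: i4 st  no-port MEM/MEM
c4: i5/i6 st;xor  pair
c5: i7 bne  no-port BR/MEM
c6: i8/i9 ld;sll  pair
c7: i10 xor  RAW r5
c8: i11/i12 xor;xor  pair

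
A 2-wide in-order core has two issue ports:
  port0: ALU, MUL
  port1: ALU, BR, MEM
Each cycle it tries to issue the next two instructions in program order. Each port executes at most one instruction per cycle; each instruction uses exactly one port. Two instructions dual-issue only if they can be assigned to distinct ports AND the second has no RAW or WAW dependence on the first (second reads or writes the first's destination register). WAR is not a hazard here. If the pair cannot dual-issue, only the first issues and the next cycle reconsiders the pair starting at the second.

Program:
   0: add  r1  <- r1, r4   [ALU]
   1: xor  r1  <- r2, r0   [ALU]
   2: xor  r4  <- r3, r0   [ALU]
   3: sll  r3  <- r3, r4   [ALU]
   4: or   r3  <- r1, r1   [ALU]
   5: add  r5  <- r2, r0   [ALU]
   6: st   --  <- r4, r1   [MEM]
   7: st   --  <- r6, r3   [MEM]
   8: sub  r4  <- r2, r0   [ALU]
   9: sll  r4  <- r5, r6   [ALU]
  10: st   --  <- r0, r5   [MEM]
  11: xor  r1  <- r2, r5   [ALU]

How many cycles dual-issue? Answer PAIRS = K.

PAIRS = 4

0. add.ALU @i0  | WAW r1
1. xor.ALU/xor.ALU @i1/i2  | dual
2. sll.ALU @i3  | WAW r3
3. or.ALU/add.ALU @i4/i5  | dual
4. st.MEM @i6  | no-port MEM/MEM
5. st.MEM/sub.ALU @i7/i8  | dual
6. sll.ALU/st.MEM @i9/i10  | dual
7. xor.ALU @i11  | tail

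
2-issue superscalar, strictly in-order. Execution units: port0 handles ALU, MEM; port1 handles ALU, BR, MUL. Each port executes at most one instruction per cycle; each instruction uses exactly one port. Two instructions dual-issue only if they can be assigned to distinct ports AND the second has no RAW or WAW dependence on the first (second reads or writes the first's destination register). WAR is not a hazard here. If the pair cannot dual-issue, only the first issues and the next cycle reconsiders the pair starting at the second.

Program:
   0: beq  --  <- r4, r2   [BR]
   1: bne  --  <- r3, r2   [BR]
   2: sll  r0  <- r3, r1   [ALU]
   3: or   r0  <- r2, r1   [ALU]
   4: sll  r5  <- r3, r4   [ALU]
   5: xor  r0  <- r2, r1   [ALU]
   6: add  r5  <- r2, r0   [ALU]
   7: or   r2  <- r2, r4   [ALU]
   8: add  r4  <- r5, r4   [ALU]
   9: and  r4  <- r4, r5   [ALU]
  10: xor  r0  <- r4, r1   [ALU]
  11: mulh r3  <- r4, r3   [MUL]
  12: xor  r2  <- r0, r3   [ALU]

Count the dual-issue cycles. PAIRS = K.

PAIRS = 4

t=0 i0:beq.BR ; no-port BR/BR
t=1 i1+i2:bne.BR/sll.ALU ; pair
t=2 i3+i4:or.ALU/sll.ALU ; pair
t=3 i5:xor.ALU ; RAW r0
t=4 i6+i7:add.ALU/or.ALU ; pair
t=5 i8:add.ALU ; RAW+WAW r4
t=6 i9:and.ALU ; RAW r4
t=7 i10+i11:xor.ALU/mulh.MUL ; pair
t=8 i12:xor.ALU ; tail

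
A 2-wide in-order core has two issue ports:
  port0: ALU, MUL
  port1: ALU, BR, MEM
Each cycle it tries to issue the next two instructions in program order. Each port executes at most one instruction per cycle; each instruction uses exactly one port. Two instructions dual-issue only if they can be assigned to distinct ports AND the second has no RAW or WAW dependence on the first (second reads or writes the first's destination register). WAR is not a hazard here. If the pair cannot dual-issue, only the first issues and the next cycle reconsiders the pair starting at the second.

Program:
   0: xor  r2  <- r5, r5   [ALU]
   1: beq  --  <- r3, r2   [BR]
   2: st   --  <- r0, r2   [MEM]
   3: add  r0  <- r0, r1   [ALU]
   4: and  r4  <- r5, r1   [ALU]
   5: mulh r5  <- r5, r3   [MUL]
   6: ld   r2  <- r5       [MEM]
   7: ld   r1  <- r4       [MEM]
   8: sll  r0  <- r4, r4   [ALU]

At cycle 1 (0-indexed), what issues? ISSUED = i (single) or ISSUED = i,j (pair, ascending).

#0 head=0: xor.ALU i0 RAW r2
#1 head=1: beq.BR i1 no-port BR/MEM
#2 head=2: st.MEM add.ALU i2+i3 dual
#3 head=4: and.ALU mulh.MUL i4+i5 dual
#4 head=6: ld.MEM i6 no-port MEM/MEM
#5 head=7: ld.MEM sll.ALU i7+i8 dual

ISSUED = 1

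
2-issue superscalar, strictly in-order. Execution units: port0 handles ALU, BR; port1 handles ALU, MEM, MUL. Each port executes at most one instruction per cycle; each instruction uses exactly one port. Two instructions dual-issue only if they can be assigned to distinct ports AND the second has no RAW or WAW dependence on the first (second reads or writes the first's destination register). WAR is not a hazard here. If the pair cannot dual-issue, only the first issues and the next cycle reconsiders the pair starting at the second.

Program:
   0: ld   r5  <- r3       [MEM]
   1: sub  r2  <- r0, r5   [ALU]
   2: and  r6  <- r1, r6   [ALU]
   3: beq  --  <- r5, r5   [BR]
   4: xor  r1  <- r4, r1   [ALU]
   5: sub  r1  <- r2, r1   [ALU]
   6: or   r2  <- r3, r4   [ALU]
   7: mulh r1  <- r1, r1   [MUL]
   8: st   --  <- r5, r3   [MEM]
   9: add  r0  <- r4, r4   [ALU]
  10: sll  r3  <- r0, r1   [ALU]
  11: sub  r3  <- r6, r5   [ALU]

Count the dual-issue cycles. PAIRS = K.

PAIRS = 4

[0] i0  ld  -- RAW r5
[1] i1+i2  sub;and  -- dual
[2] i3+i4  beq;xor  -- dual
[3] i5+i6  sub;or  -- dual
[4] i7  mulh  -- no-port MUL/MEM
[5] i8+i9  st;add  -- dual
[6] i10  sll  -- WAW r3
[7] i11  sub  -- tail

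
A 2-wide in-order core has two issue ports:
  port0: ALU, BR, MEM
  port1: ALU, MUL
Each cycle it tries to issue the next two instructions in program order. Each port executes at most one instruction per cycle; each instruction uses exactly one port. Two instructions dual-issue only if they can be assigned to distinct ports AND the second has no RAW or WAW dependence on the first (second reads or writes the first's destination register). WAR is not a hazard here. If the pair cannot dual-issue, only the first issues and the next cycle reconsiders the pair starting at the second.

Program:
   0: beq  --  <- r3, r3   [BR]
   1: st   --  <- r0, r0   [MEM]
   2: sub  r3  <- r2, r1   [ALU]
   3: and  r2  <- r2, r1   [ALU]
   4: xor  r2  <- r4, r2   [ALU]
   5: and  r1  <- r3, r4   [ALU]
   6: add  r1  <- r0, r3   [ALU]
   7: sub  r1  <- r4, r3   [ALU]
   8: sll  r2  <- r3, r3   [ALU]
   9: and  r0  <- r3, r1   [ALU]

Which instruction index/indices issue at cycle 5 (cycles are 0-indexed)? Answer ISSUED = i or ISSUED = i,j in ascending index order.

ISSUED = 7,8

c0: i0 beq.BR  no-port BR/MEM
c1: i1,i2 st.MEM+sub.ALU  pair
c2: i3 and.ALU  RAW+WAW r2
c3: i4,i5 xor.ALU+and.ALU  pair
c4: i6 add.ALU  WAW r1
c5: i7,i8 sub.ALU+sll.ALU  pair
c6: i9 and.ALU  tail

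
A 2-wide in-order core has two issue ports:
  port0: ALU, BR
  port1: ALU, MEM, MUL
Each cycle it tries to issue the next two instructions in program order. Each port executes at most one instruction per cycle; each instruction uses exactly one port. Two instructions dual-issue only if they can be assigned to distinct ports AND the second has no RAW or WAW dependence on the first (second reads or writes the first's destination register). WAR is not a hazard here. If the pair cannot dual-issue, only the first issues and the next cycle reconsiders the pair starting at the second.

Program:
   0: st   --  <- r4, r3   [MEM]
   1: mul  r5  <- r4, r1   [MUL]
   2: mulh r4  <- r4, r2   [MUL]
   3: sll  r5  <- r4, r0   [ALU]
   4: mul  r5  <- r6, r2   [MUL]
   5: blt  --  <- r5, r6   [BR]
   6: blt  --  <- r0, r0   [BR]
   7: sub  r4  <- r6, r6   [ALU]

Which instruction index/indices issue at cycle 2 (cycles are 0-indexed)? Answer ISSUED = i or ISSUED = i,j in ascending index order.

ISSUED = 2

0. st @i0  | no-port MEM/MUL
1. mul @i1  | no-port MUL/MUL
2. mulh @i2  | RAW r4
3. sll @i3  | WAW r5
4. mul @i4  | RAW r5
5. blt @i5  | no-port BR/BR
6. blt+sub @i6&i7  | pair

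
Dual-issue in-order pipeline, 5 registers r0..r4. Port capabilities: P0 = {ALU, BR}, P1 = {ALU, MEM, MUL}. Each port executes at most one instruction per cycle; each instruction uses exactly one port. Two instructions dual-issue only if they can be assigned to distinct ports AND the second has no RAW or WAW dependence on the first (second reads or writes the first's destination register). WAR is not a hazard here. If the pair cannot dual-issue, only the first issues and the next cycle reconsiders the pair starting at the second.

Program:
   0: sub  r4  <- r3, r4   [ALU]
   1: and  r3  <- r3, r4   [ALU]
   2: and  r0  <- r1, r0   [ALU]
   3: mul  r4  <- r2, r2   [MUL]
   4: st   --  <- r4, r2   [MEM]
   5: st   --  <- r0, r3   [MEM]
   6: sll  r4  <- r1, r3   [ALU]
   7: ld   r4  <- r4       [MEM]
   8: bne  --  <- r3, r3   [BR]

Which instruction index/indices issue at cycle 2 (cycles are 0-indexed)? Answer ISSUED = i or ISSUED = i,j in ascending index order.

ISSUED = 3

0. sub @i0  | RAW r4
1. and and @i1,i2  | dual
2. mul @i3  | no-port MUL/MEM
3. st @i4  | no-port MEM/MEM
4. st sll @i5,i6  | dual
5. ld bne @i7,i8  | dual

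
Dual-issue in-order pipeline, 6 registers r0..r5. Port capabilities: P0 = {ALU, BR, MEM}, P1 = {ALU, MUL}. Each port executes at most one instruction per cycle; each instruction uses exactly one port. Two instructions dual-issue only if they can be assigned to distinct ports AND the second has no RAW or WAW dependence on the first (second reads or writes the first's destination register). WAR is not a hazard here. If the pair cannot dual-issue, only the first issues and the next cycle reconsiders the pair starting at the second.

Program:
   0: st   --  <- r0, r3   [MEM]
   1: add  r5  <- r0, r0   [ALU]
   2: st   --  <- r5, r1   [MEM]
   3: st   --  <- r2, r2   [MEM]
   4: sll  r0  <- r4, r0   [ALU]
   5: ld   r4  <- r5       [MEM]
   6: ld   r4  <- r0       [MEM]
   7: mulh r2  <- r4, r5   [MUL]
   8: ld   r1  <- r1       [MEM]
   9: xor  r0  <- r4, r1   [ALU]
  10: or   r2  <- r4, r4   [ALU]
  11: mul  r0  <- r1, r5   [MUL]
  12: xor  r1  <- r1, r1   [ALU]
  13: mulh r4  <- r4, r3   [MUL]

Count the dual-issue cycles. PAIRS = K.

PAIRS = 5

  cy0 -> i0&i1 (st.MEM add.ALU) dual
  cy1 -> i2 (st.MEM) no-port MEM/MEM
  cy2 -> i3&i4 (st.MEM sll.ALU) dual
  cy3 -> i5 (ld.MEM) no-port MEM/MEM
  cy4 -> i6 (ld.MEM) RAW r4
  cy5 -> i7&i8 (mulh.MUL ld.MEM) dual
  cy6 -> i9&i10 (xor.ALU or.ALU) dual
  cy7 -> i11&i12 (mul.MUL xor.ALU) dual
  cy8 -> i13 (mulh.MUL) tail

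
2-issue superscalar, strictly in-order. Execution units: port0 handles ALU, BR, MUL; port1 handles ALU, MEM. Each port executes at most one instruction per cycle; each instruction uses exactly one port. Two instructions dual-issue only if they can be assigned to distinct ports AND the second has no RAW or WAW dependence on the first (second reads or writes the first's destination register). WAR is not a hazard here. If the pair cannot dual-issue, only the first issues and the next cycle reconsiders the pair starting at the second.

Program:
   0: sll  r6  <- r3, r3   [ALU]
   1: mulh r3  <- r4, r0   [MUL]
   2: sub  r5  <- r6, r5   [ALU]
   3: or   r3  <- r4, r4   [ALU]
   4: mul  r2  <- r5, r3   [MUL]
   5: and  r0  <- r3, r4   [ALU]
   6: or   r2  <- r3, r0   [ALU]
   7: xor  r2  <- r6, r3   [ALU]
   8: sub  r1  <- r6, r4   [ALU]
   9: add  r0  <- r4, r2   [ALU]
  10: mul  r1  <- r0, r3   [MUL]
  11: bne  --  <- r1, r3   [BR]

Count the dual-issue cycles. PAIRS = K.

#0 head=0: sll mulh i0,i1 pair
#1 head=2: sub or i2,i3 pair
#2 head=4: mul and i4,i5 pair
#3 head=6: or i6 WAW r2
#4 head=7: xor sub i7,i8 pair
#5 head=9: add i9 RAW r0
#6 head=10: mul i10 no-port MUL/BR
#7 head=11: bne i11 tail

PAIRS = 4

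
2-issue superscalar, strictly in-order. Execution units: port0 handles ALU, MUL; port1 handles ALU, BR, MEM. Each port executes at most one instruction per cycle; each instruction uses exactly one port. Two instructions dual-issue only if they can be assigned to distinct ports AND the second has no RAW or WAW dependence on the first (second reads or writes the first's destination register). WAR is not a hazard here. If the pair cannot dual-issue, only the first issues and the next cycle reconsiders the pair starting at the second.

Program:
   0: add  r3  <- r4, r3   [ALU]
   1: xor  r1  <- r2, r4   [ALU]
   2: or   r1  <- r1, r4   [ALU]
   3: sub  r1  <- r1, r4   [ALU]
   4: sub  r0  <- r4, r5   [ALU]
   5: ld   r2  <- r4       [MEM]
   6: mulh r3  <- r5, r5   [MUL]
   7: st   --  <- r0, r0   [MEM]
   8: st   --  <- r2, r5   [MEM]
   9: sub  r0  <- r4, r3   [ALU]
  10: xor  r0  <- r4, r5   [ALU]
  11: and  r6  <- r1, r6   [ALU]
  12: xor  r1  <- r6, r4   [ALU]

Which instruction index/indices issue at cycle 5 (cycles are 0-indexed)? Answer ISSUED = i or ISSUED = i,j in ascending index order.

ISSUED = 8,9

c0: i0&i1 add.ALU;xor.ALU  pair
c1: i2 or.ALU  RAW+WAW r1
c2: i3&i4 sub.ALU;sub.ALU  pair
c3: i5&i6 ld.MEM;mulh.MUL  pair
c4: i7 st.MEM  no-port MEM/MEM
c5: i8&i9 st.MEM;sub.ALU  pair
c6: i10&i11 xor.ALU;and.ALU  pair
c7: i12 xor.ALU  tail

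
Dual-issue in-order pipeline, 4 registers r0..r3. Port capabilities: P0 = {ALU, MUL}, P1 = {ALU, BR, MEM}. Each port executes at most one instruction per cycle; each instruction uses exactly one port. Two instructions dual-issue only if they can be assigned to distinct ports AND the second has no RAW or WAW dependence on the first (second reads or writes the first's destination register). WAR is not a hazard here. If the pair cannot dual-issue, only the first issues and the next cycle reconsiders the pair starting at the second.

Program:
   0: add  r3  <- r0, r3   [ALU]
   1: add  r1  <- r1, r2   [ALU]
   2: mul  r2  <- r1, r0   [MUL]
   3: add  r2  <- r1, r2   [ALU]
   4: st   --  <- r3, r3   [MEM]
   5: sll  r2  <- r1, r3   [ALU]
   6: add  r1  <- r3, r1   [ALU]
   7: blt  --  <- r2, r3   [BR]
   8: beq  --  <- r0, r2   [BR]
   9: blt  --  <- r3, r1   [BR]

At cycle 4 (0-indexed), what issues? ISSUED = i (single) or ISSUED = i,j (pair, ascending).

c0: i0&i1 add;add  2-wide
c1: i2 mul  RAW+WAW r2
c2: i3&i4 add;st  2-wide
c3: i5&i6 sll;add  2-wide
c4: i7 blt  no-port BR/BR
c5: i8 beq  no-port BR/BR
c6: i9 blt  tail

ISSUED = 7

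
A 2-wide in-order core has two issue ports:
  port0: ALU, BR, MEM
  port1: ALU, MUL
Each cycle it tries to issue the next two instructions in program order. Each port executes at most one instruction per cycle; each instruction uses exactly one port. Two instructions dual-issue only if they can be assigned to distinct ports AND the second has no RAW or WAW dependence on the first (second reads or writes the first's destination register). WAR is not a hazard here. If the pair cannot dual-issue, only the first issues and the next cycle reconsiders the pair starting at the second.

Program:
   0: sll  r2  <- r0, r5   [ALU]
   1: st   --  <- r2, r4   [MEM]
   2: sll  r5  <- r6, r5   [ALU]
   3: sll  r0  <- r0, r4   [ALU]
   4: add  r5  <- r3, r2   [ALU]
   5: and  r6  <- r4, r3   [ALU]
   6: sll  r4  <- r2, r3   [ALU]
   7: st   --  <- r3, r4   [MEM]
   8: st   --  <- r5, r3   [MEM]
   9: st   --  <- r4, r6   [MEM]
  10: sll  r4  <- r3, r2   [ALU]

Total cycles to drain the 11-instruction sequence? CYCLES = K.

t=0 i0:sll ; RAW r2
t=1 i1&i2:st;sll ; 2-wide
t=2 i3&i4:sll;add ; 2-wide
t=3 i5&i6:and;sll ; 2-wide
t=4 i7:st ; no-port MEM/MEM
t=5 i8:st ; no-port MEM/MEM
t=6 i9&i10:st;sll ; 2-wide

CYCLES = 7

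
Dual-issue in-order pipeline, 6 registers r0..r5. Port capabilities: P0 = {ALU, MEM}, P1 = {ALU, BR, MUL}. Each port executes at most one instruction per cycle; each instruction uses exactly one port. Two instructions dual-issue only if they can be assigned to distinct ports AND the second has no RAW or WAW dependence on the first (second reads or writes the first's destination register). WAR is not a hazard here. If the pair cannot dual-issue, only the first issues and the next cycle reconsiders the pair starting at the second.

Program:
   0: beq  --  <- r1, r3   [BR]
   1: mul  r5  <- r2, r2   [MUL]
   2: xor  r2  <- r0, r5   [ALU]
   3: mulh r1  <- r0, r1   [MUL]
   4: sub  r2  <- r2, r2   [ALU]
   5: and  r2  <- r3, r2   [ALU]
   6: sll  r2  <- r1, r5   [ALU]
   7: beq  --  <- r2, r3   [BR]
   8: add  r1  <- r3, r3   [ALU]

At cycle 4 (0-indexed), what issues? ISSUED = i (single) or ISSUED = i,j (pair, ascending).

ISSUED = 5

0. beq.BR @i0  | no-port BR/MUL
1. mul.MUL @i1  | RAW r5
2. xor.ALU;mulh.MUL @i2&i3  | 2-wide
3. sub.ALU @i4  | RAW+WAW r2
4. and.ALU @i5  | WAW r2
5. sll.ALU @i6  | RAW r2
6. beq.BR;add.ALU @i7&i8  | 2-wide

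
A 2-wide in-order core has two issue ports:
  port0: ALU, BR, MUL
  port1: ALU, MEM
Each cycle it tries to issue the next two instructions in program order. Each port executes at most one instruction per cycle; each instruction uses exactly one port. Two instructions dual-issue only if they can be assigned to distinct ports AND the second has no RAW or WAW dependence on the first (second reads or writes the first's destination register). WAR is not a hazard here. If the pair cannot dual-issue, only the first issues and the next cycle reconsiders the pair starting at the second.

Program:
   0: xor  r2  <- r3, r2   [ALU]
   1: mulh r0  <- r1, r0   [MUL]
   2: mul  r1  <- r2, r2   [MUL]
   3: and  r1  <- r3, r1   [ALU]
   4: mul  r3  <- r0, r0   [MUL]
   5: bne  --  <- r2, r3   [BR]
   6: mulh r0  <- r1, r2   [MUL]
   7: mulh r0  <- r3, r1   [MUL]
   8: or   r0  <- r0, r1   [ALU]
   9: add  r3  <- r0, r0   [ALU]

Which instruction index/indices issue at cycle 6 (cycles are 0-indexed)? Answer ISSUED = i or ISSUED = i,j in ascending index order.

ISSUED = 8

c0: i0&i1 xor;mulh  2-wide
c1: i2 mul  RAW+WAW r1
c2: i3&i4 and;mul  2-wide
c3: i5 bne  no-port BR/MUL
c4: i6 mulh  no-port MUL/MUL
c5: i7 mulh  RAW+WAW r0
c6: i8 or  RAW r0
c7: i9 add  tail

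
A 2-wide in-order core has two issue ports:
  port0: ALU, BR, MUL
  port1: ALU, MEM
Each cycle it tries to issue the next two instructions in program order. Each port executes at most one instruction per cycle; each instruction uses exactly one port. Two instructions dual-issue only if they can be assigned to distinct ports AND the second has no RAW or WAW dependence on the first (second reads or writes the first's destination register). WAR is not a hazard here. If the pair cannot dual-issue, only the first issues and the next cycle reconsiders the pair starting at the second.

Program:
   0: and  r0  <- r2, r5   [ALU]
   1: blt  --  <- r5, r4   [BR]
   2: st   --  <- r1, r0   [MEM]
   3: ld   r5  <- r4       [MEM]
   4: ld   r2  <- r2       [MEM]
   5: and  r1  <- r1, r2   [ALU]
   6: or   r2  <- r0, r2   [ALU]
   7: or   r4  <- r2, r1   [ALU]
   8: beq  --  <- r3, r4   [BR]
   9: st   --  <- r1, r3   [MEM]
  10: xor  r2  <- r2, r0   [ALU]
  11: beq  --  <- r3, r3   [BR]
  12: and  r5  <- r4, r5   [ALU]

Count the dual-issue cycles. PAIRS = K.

c0: i0&i1 and.ALU blt.BR  dual
c1: i2 st.MEM  no-port MEM/MEM
c2: i3 ld.MEM  no-port MEM/MEM
c3: i4 ld.MEM  RAW r2
c4: i5&i6 and.ALU or.ALU  dual
c5: i7 or.ALU  RAW r4
c6: i8&i9 beq.BR st.MEM  dual
c7: i10&i11 xor.ALU beq.BR  dual
c8: i12 and.ALU  tail

PAIRS = 4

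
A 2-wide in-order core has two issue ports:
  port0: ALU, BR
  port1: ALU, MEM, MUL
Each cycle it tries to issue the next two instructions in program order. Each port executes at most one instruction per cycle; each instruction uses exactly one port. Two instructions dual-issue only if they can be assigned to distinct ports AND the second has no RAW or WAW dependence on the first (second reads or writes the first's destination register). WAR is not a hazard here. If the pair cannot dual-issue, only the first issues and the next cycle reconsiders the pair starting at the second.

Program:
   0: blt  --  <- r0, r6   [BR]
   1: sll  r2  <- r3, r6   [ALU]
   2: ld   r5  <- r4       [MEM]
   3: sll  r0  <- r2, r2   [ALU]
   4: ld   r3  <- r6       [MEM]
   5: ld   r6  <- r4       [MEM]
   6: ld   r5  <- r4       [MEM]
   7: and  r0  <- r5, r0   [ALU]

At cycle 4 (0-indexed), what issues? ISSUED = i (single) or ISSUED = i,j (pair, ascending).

  cy0 -> i0&i1 (blt.BR sll.ALU) pair
  cy1 -> i2&i3 (ld.MEM sll.ALU) pair
  cy2 -> i4 (ld.MEM) no-port MEM/MEM
  cy3 -> i5 (ld.MEM) no-port MEM/MEM
  cy4 -> i6 (ld.MEM) RAW r5
  cy5 -> i7 (and.ALU) tail

ISSUED = 6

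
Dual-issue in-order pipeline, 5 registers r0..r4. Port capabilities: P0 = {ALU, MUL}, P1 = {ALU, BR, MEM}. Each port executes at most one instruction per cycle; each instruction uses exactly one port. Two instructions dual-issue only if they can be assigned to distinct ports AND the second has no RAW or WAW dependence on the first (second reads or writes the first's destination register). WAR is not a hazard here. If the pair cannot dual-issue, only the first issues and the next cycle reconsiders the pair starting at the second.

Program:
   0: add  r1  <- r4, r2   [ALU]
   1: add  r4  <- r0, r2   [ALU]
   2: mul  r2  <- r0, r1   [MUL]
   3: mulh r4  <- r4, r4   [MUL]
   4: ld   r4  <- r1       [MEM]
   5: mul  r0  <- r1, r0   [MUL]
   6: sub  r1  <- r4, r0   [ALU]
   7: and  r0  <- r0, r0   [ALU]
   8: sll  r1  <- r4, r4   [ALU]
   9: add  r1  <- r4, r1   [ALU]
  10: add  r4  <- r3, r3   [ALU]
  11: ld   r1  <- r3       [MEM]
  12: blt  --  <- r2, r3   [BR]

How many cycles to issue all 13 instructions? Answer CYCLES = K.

[0] i0&i1  add add  -- 2-wide
[1] i2  mul  -- no-port MUL/MUL
[2] i3  mulh  -- WAW r4
[3] i4&i5  ld mul  -- 2-wide
[4] i6&i7  sub and  -- 2-wide
[5] i8  sll  -- RAW+WAW r1
[6] i9&i10  add add  -- 2-wide
[7] i11  ld  -- no-port MEM/BR
[8] i12  blt  -- tail

CYCLES = 9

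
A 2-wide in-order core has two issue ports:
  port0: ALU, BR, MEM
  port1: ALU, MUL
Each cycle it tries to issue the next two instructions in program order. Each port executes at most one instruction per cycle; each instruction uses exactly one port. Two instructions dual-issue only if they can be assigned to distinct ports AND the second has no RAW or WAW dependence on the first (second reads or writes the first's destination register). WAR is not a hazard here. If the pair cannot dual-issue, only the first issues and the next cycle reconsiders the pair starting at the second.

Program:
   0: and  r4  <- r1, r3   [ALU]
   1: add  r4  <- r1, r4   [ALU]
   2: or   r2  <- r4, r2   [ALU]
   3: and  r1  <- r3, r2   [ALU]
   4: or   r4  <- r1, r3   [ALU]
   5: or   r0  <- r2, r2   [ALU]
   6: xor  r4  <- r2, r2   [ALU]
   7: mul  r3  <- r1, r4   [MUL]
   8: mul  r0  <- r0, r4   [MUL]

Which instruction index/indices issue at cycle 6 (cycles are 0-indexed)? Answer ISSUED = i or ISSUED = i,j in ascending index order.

[0] i0  and  -- RAW+WAW r4
[1] i1  add  -- RAW r4
[2] i2  or  -- RAW r2
[3] i3  and  -- RAW r1
[4] i4/i5  or/or  -- 2-wide
[5] i6  xor  -- RAW r4
[6] i7  mul  -- no-port MUL/MUL
[7] i8  mul  -- tail

ISSUED = 7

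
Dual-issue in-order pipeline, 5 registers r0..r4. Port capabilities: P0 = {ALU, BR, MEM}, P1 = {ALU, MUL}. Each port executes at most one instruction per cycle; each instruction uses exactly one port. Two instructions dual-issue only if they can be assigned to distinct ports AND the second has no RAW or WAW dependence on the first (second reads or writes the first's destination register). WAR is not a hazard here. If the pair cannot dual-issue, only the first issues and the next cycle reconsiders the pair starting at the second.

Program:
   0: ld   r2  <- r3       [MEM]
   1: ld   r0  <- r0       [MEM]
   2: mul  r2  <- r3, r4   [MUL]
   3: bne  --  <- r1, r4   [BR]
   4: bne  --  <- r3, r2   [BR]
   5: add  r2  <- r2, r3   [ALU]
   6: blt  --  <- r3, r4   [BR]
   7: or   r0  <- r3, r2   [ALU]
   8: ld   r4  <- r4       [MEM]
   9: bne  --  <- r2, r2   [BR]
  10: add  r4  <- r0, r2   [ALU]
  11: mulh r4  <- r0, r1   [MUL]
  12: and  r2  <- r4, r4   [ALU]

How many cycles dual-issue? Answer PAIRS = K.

c0: i0 ld  no-port MEM/MEM
c1: i1+i2 ld+mul  dual
c2: i3 bne  no-port BR/BR
c3: i4+i5 bne+add  dual
c4: i6+i7 blt+or  dual
c5: i8 ld  no-port MEM/BR
c6: i9+i10 bne+add  dual
c7: i11 mulh  RAW r4
c8: i12 and  tail

PAIRS = 4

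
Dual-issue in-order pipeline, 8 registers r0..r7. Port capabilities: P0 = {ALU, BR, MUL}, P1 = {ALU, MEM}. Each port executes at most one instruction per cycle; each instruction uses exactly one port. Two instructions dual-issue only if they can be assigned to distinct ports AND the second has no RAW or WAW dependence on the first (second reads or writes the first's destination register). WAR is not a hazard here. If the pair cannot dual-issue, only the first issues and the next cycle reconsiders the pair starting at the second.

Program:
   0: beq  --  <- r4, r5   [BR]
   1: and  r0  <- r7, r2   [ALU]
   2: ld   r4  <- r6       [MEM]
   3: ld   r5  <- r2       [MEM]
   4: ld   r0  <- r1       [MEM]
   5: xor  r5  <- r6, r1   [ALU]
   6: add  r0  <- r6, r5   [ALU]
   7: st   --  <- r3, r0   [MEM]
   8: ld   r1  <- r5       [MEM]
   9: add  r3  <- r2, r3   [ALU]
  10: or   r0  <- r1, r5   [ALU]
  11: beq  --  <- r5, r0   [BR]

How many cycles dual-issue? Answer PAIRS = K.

PAIRS = 3

0. beq/and @i0+i1  | 2-wide
1. ld @i2  | no-port MEM/MEM
2. ld @i3  | no-port MEM/MEM
3. ld/xor @i4+i5  | 2-wide
4. add @i6  | RAW r0
5. st @i7  | no-port MEM/MEM
6. ld/add @i8+i9  | 2-wide
7. or @i10  | RAW r0
8. beq @i11  | tail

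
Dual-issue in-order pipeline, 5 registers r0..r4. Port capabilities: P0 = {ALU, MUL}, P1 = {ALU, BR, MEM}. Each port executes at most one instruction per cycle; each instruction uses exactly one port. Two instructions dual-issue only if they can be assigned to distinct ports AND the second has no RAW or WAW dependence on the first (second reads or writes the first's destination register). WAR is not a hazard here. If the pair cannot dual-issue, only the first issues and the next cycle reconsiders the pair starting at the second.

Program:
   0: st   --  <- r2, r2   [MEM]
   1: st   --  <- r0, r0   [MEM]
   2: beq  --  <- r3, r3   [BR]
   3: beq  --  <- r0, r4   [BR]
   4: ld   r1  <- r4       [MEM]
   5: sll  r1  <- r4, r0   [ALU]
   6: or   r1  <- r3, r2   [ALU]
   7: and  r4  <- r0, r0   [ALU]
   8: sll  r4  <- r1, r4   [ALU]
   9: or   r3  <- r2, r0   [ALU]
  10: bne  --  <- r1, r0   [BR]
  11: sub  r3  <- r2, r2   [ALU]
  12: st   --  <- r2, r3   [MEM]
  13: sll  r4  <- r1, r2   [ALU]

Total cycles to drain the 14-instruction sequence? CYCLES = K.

  cy0 -> i0 (st.MEM) no-port MEM/MEM
  cy1 -> i1 (st.MEM) no-port MEM/BR
  cy2 -> i2 (beq.BR) no-port BR/BR
  cy3 -> i3 (beq.BR) no-port BR/MEM
  cy4 -> i4 (ld.MEM) WAW r1
  cy5 -> i5 (sll.ALU) WAW r1
  cy6 -> i6,i7 (or.ALU and.ALU) 2-wide
  cy7 -> i8,i9 (sll.ALU or.ALU) 2-wide
  cy8 -> i10,i11 (bne.BR sub.ALU) 2-wide
  cy9 -> i12,i13 (st.MEM sll.ALU) 2-wide

CYCLES = 10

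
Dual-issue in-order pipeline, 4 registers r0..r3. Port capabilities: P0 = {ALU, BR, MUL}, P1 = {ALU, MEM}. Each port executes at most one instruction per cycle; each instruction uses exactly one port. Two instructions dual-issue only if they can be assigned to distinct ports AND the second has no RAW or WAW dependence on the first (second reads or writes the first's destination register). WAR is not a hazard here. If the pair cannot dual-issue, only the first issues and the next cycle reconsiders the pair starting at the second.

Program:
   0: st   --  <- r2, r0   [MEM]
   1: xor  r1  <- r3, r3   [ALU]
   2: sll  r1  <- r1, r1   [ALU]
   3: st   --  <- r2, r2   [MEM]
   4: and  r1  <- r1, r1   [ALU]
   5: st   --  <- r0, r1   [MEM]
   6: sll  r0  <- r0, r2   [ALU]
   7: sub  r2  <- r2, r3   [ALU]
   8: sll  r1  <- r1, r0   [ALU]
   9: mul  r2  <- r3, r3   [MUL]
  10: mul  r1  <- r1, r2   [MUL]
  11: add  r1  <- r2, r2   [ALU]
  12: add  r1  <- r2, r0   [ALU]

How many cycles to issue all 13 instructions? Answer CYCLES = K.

CYCLES = 9

t=0 i0,i1:st.MEM/xor.ALU ; dual
t=1 i2,i3:sll.ALU/st.MEM ; dual
t=2 i4:and.ALU ; RAW r1
t=3 i5,i6:st.MEM/sll.ALU ; dual
t=4 i7,i8:sub.ALU/sll.ALU ; dual
t=5 i9:mul.MUL ; no-port MUL/MUL
t=6 i10:mul.MUL ; WAW r1
t=7 i11:add.ALU ; WAW r1
t=8 i12:add.ALU ; tail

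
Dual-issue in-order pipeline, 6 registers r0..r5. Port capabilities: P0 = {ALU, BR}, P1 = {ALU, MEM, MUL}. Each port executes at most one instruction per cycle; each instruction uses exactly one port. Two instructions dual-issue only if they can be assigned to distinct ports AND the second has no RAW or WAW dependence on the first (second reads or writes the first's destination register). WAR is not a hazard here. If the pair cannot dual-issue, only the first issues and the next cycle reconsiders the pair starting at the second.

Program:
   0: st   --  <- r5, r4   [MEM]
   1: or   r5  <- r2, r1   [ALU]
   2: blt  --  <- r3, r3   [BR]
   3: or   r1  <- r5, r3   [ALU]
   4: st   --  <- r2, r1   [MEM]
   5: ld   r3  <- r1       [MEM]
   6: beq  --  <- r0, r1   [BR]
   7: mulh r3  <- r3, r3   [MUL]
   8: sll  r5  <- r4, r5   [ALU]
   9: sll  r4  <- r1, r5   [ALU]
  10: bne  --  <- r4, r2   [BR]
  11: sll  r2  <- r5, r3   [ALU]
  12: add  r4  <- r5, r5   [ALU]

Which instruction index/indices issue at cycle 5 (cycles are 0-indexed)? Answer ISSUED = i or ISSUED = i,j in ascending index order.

  cy0 -> i0,i1 (st;or) pair
  cy1 -> i2,i3 (blt;or) pair
  cy2 -> i4 (st) no-port MEM/MEM
  cy3 -> i5,i6 (ld;beq) pair
  cy4 -> i7,i8 (mulh;sll) pair
  cy5 -> i9 (sll) RAW r4
  cy6 -> i10,i11 (bne;sll) pair
  cy7 -> i12 (add) tail

ISSUED = 9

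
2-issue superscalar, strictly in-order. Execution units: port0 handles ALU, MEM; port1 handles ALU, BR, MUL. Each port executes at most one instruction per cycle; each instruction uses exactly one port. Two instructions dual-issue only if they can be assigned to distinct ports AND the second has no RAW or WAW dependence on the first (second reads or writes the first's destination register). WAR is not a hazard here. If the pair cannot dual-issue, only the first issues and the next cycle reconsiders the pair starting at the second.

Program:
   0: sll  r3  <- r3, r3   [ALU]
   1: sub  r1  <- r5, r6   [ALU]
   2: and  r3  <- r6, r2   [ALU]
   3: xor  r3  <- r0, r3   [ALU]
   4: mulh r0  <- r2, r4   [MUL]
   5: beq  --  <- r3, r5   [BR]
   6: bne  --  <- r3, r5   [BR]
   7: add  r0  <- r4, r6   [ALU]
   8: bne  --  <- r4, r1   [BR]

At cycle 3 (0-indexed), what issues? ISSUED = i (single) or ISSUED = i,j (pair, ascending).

ISSUED = 5

0. sll.ALU;sub.ALU @i0+i1  | dual
1. and.ALU @i2  | RAW+WAW r3
2. xor.ALU;mulh.MUL @i3+i4  | dual
3. beq.BR @i5  | no-port BR/BR
4. bne.BR;add.ALU @i6+i7  | dual
5. bne.BR @i8  | tail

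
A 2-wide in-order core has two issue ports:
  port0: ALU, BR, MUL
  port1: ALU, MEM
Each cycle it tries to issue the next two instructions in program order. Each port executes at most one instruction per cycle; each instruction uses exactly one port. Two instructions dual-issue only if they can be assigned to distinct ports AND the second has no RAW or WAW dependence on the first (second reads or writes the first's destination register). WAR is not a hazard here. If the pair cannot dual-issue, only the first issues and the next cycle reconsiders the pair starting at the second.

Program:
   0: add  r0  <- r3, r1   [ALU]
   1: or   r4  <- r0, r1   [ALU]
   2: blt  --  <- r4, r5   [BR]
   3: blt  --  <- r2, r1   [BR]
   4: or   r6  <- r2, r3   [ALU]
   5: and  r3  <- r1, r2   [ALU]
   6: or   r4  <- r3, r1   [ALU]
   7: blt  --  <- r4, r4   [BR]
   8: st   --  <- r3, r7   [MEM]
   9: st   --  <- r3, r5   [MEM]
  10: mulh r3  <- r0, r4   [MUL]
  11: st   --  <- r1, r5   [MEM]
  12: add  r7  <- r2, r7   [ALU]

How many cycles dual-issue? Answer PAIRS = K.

0. add @i0  | RAW r0
1. or @i1  | RAW r4
2. blt @i2  | no-port BR/BR
3. blt/or @i3&i4  | dual
4. and @i5  | RAW r3
5. or @i6  | RAW r4
6. blt/st @i7&i8  | dual
7. st/mulh @i9&i10  | dual
8. st/add @i11&i12  | dual

PAIRS = 4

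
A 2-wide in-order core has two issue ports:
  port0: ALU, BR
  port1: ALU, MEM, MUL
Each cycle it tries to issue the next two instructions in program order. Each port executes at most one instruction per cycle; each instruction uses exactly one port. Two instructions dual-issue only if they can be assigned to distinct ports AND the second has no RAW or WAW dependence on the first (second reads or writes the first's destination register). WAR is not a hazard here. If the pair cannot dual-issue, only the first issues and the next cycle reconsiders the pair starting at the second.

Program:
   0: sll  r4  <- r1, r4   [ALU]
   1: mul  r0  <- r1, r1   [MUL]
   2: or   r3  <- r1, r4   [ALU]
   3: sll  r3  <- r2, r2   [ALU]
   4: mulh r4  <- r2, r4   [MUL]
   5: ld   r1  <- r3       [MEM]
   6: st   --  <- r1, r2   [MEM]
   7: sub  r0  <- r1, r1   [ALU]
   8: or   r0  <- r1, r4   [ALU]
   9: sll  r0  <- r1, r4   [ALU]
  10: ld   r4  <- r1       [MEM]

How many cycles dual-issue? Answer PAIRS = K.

PAIRS = 4

[0] i0&i1  sll.ALU mul.MUL  -- dual
[1] i2  or.ALU  -- WAW r3
[2] i3&i4  sll.ALU mulh.MUL  -- dual
[3] i5  ld.MEM  -- no-port MEM/MEM
[4] i6&i7  st.MEM sub.ALU  -- dual
[5] i8  or.ALU  -- WAW r0
[6] i9&i10  sll.ALU ld.MEM  -- dual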